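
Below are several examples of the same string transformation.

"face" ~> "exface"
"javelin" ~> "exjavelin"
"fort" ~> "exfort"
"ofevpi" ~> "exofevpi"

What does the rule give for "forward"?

The transformation: prepend "ex".
For "forward" the result is "exforward".

exforward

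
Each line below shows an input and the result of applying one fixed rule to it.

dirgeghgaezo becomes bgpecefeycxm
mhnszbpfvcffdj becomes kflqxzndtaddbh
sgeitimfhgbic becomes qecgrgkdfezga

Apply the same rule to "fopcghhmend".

dmnaeffkclb

Each output is the input with this applied: shift every letter 2 places backward in the alphabet (wrapping around).
On "fopcghhmend" that produces "dmnaeffkclb".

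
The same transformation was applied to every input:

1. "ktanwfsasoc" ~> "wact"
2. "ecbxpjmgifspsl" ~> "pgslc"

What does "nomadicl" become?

dlo

The transformation: keep one character in every 3, starting at position 2 (positions 2nd, 5th, 8th, ...), then move the first character to the end.
"nomadicl" → "odl" → "dlo".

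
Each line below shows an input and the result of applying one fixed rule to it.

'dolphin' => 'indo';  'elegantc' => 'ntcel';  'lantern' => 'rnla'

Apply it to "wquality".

itywq

The pattern: move the first 2 characters to the end (rotate left by 2), then delete the first 3 characters.
Applying both steps to "wquality": "ualitywq", then "itywq".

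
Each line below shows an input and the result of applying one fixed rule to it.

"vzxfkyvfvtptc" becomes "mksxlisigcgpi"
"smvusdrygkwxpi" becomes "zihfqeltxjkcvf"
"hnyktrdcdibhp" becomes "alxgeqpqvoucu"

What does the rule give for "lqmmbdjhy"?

dzzoqwuly

The rule is to shift every letter 13 places forward in the alphabet (wrapping around) — i.e. ROT13, then move the first character to the end.
Applying both steps to "lqmmbdjhy": "ydzzoqwul", then "dzzoqwuly".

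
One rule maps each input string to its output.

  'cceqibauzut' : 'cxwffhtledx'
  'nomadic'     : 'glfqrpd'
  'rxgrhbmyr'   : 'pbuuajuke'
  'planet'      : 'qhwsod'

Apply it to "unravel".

yhoxqud

Looking at the pairs, the operation is to shift every letter 3 places forward in the alphabet (wrapping around), then move the last 3 characters to the front (rotate right by 3).
On "unravel": the first step gives "xqudyho", and the second then gives "yhoxqud".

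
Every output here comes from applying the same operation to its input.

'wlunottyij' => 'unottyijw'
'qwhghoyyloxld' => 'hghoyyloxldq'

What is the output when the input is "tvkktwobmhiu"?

The rule is to move the first 2 characters to the end (rotate left by 2), then delete the last character.
Working it through for "tvkktwobmhiu": intermediate "kktwobmhiutv", final "kktwobmhiut".

kktwobmhiut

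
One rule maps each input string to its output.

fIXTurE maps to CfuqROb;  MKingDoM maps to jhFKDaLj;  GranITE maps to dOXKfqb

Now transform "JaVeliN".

The transformation: flip the case of every letter, then shift every letter 3 places backward in the alphabet (wrapping around).
Working it through for "JaVeliN": intermediate "jAvELIn", final "gXsBIFk".
(Check on "MKingDoM": → "mkINGdOm" → "jhFKDaLj" ✓)

gXsBIFk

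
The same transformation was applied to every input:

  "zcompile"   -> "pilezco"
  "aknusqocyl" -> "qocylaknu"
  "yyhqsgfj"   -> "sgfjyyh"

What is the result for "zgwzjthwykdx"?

hwykdxzgwzj

In each case the input is transformed by: swap the front and back halves of the string, then delete the last character.
Starting from "zgwzjthwykdx": after the first operation, "hwykdxzgwzjt"; after the second, "hwykdxzgwzj".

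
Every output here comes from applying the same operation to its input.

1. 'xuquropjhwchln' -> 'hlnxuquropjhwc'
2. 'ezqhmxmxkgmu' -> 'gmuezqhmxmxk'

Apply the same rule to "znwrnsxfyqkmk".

kmkznwrnsxfyq

The rule is to move the last 3 characters to the front (rotate right by 3).
"znwrnsxfyqkmk" → "kmkznwrnsxfyq".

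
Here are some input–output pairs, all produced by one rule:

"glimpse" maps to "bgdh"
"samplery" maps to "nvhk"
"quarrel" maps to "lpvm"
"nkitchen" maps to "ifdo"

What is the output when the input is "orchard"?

jmxc

The rule is to shift every letter 5 places backward in the alphabet (wrapping around), then keep only the first 4 characters.
Starting from "orchard": after the first operation, "jmxcvmy"; after the second, "jmxc".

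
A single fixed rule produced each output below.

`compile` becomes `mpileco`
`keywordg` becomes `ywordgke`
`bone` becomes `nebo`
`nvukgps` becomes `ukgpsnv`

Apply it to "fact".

Each output is the input with this applied: move the first 2 characters to the end (rotate left by 2).
On "fact" that produces "ctfa".

ctfa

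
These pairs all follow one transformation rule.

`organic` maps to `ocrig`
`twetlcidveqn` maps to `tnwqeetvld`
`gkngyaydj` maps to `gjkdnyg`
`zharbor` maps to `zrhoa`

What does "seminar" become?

sream

The rule is to take characters alternately from the front and the back (1st, last, 2nd, 2nd-last, ...), then delete the last 2 characters.
For "seminar", step one produces "sreamni"; step two turns that into "sream".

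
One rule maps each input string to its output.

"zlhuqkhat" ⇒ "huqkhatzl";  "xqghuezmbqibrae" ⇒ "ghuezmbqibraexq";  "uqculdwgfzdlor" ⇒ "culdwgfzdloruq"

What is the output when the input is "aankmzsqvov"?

What's happening: move the first 2 characters to the end (rotate left by 2).
For "aankmzsqvov" the result is "nkmzsqvovaa".

nkmzsqvovaa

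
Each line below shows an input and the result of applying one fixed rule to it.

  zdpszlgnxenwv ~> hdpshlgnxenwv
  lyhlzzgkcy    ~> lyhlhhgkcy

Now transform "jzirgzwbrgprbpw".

jhirghwbrgprbpw

The pattern: replace every "z" with "h".
Doing the same to "jzirgzwbrgprbpw": "jhirghwbrgprbpw".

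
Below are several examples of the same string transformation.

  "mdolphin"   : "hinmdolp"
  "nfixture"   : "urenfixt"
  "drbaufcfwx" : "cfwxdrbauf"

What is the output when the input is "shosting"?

The transformation: swap the front and back halves of the string, then move the first character to the end.
Applying both steps to "shosting": "tingshos", then "ingshost".

ingshost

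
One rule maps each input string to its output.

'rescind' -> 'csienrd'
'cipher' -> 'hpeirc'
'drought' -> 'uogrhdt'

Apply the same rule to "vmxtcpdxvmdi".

txcmpvdixdvm

What's happening: move the first 3 characters to the end (rotate left by 3), then take characters alternately from the front and the back (1st, last, 2nd, 2nd-last, ...).
"vmxtcpdxvmdi" → "txcmpvdixdvm".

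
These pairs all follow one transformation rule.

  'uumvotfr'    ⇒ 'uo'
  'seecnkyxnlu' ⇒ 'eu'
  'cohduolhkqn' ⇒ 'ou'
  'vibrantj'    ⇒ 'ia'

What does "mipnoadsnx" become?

Each output is the input with this applied: keep one character in every 3, starting at position 2 (positions 2nd, 5th, 8th, ...), then keep only the vowels.
For "mipnoadsnx", step one produces "ios"; step two turns that into "io".

io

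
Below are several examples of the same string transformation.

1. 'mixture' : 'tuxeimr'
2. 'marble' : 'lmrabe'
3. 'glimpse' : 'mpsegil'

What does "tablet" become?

Looking at the pairs, the operation is to sort the characters into alphabetical order, then move the last 3 characters to the front (rotate right by 3).
On "tablet" that produces "lttabe".

lttabe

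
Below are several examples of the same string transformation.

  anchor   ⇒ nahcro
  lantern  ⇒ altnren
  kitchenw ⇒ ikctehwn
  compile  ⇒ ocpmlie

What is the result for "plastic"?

Looking at the pairs, the operation is to swap each adjacent pair of characters (1↔2, 3↔4, ...).
"plastic" → "lpsaitc".

lpsaitc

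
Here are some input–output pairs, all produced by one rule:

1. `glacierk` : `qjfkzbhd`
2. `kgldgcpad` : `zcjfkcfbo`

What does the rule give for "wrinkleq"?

Rule — shift every letter 1 place backward in the alphabet (wrapping around), then move the last 2 characters to the front (rotate right by 2).
"wrinkleq" → "vqhmjkdp" → "dpvqhmjk".

dpvqhmjk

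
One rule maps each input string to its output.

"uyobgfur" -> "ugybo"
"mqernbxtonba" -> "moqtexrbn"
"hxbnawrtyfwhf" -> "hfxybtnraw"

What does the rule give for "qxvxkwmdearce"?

The rule is to delete the last 3 characters, then take characters alternately from the front and the back (1st, last, 2nd, 2nd-last, ...).
Applying both steps to "qxvxkwmdearce": "qxvxkwmdea", then "qaxevdxmkw".

qaxevdxmkw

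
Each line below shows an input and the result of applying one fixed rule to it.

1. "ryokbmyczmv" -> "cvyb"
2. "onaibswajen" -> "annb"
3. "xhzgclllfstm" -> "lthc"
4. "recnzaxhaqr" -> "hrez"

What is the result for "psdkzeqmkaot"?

mosz

Each output is the input with this applied: keep one character in every 3, starting at position 2 (positions 2nd, 5th, 8th, ...), then move the last 2 characters to the front (rotate right by 2).
For "psdkzeqmkaot", step one produces "szmo"; step two turns that into "mosz".
(Check on "onaibswajen": → "nban" → "annb" ✓)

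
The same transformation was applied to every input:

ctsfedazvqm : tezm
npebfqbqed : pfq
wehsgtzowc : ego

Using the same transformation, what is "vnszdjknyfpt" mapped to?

ndnp

Each output is the input with this applied: keep one character in every 3, starting at position 2 (positions 2nd, 5th, 8th, ...).
On "vnszdjknyfpt" that produces "ndnp".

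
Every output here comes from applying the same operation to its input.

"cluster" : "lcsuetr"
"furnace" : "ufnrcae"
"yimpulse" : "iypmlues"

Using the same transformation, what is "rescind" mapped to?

ercsnid

Each output is the input with this applied: swap each adjacent pair of characters (1↔2, 3↔4, ...).
For "rescind" the result is "ercsnid".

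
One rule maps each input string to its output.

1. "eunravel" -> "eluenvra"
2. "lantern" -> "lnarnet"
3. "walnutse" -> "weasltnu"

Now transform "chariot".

cthoair

In each case the input is transformed by: take characters alternately from the front and the back (1st, last, 2nd, 2nd-last, ...).
So "chariot" becomes "cthoair".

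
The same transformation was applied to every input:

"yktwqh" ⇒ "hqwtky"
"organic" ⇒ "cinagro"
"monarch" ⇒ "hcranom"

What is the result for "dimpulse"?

eslupmid

The rule is to reverse the string.
On "dimpulse" that produces "eslupmid".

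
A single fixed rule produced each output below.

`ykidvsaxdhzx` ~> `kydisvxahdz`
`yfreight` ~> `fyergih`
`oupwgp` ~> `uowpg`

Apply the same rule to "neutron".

entuor

Looking at the pairs, the operation is to delete the last character, then swap each adjacent pair of characters (1↔2, 3↔4, ...).
On "neutron": the first step gives "neutro", and the second then gives "entuor".
(Check on "yfreight": → "yfreigh" → "fyergih" ✓)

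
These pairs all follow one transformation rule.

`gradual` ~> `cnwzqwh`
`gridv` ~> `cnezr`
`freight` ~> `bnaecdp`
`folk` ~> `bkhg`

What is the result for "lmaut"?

The pattern: shift every letter 4 places backward in the alphabet (wrapping around).
"lmaut" → "hiwqp".

hiwqp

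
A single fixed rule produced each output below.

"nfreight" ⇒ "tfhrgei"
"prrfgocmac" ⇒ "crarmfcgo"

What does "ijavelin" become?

The transformation: take characters alternately from the front and the back (1st, last, 2nd, 2nd-last, ...), then delete the first character.
"ijavelin" → "injialve" → "njialve".

njialve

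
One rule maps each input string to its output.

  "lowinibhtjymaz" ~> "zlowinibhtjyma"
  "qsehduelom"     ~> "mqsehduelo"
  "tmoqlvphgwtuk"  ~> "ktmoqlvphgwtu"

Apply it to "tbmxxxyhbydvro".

otbmxxxyhbydvr

Looking at the pairs, the operation is to move the last character to the front.
Applying that to "tbmxxxyhbydvro" gives "otbmxxxyhbydvr".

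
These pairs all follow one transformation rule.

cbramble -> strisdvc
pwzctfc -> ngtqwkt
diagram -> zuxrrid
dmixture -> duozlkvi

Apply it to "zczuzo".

tqlqfq

Rule — shift every letter 9 places backward in the alphabet (wrapping around), then swap each adjacent pair of characters (1↔2, 3↔4, ...).
Working it through for "zczuzo": intermediate "qtqlqf", final "tqlqfq".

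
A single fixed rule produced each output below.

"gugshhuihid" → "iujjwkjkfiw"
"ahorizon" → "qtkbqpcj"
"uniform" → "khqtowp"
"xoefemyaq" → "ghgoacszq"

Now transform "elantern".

cpvgtpgn

Rule — shift every letter 2 places forward in the alphabet (wrapping around), then move the first 2 characters to the end (rotate left by 2).
Working it through for "elantern": intermediate "gncpvgtp", final "cpvgtpgn".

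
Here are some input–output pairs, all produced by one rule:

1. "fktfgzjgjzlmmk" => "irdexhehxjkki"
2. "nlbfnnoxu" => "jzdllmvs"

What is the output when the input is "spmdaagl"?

Looking at the pairs, the operation is to delete the first character, then shift every letter 2 places backward in the alphabet (wrapping around).
So "spmdaagl" becomes "nkbyyej".

nkbyyej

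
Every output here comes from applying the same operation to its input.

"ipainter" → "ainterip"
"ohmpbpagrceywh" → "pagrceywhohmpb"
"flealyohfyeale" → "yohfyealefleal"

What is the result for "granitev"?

Looking at the pairs, the operation is to swap the front and back halves of the string, then move the last 2 characters to the front (rotate right by 2).
Applying that to "granitev" gives "anitevgr".

anitevgr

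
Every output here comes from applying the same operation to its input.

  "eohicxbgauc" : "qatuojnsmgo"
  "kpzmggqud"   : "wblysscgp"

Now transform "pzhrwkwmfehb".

The rule is to shift every letter 12 places forward in the alphabet (wrapping around).
On "pzhrwkwmfehb" that produces "bltdiwiyrqtn".

bltdiwiyrqtn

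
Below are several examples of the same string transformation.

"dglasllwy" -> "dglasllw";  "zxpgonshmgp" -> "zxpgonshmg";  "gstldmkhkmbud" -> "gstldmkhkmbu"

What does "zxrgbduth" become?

zxrgbdut

Looking at the pairs, the operation is to delete the last character.
Applying that to "zxrgbduth" gives "zxrgbdut".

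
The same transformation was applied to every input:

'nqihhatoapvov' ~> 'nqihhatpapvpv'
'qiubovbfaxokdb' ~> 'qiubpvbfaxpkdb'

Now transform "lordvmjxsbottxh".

In each case the input is transformed by: replace every "o" with "p".
"lordvmjxsbottxh" → "lprdvmjxsbpttxh".

lprdvmjxsbpttxh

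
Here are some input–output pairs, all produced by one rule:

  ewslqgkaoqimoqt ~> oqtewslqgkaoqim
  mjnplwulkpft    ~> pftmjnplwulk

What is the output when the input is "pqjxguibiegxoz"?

xozpqjxguibieg

The rule is to move the last 3 characters to the front (rotate right by 3).
On "pqjxguibiegxoz" that produces "xozpqjxguibieg".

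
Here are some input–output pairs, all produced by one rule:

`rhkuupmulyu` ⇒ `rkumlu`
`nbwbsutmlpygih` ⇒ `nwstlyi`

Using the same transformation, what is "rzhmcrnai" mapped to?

The transformation: keep every other character starting from the first (positions 1st, 3rd, 5th, ...).
For "rzhmcrnai" the result is "rhcni".

rhcni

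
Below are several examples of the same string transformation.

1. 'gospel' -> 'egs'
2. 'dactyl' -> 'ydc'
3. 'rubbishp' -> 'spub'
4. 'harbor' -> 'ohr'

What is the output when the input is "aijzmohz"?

The transformation: swap the front and back halves of the string, then keep every other character starting from the second (positions 2nd, 4th, 6th, ...).
"aijzmohz" → "oziz".

oziz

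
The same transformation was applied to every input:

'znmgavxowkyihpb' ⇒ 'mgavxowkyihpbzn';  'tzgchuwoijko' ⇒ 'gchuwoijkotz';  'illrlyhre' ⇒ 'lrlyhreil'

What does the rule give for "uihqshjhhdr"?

The rule is to move the first 2 characters to the end (rotate left by 2).
Applying that to "uihqshjhhdr" gives "hqshjhhdrui".

hqshjhhdrui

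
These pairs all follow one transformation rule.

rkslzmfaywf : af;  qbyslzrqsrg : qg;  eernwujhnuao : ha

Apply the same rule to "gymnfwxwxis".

ws

Each output is the input with this applied: keep one character in every 3, starting at position 2 (positions 2nd, 5th, 8th, ...), then delete the first 2 characters.
On "gymnfwxwxis": the first step gives "yfws", and the second then gives "ws".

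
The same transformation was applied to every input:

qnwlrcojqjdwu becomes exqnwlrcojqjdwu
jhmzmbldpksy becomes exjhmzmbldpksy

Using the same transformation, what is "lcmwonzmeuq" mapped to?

Each output is the input with this applied: prepend "ex".
Doing the same to "lcmwonzmeuq": "exlcmwonzmeuq".

exlcmwonzmeuq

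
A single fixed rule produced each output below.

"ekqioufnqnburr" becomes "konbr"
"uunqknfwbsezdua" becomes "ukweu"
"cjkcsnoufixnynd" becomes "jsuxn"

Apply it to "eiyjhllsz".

The transformation: keep one character in every 3, starting at position 2 (positions 2nd, 5th, 8th, ...).
On "eiyjhllsz" that produces "ihs".

ihs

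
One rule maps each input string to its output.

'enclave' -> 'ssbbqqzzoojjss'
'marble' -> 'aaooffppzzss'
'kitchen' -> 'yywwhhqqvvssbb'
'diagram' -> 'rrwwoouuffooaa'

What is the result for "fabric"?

ttooppffwwqq

Each output is the input with this applied: shift every letter 12 places backward in the alphabet (wrapping around), then double every character.
Starting from "fabric": after the first operation, "topfwq"; after the second, "ttooppffwwqq".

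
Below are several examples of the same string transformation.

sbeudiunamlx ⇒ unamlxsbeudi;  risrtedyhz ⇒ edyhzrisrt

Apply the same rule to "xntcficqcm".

The rule is to swap the front and back halves of the string.
For "xntcficqcm" the result is "icqcmxntcf".

icqcmxntcf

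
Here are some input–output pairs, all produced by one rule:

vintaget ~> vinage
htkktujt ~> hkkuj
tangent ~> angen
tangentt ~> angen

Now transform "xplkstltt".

xplksl

Each output is the input with this applied: remove every "t".
For "xplkstltt" the result is "xplksl".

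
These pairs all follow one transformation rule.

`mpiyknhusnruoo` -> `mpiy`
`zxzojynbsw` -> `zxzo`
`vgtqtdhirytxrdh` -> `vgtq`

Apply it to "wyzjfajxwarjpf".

wyzj

Looking at the pairs, the operation is to keep only the first 4 characters.
For "wyzjfajxwarjpf" the result is "wyzj".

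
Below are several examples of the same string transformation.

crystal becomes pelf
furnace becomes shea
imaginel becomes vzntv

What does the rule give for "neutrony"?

Each output is the input with this applied: delete the last 3 characters, then shift every letter 13 places forward in the alphabet (wrapping around) — i.e. ROT13.
So "neutrony" becomes "arhge".

arhge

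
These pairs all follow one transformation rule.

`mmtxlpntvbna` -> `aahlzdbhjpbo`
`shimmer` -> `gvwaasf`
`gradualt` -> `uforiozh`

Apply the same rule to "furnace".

The pattern: shift every letter 12 places backward in the alphabet (wrapping around).
Doing the same to "furnace": "tifboqs".

tifboqs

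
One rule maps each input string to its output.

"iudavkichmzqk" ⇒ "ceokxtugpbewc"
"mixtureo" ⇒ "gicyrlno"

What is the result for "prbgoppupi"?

jcljvoajij

The rule is to take characters alternately from the front and the back (1st, last, 2nd, 2nd-last, ...), then shift every letter 6 places backward in the alphabet (wrapping around).
Applying both steps to "prbgoppupi": "pirpbugpop", then "jcljvoajij".
(Check on "mixtureo": → "moiexrtu" → "gicyrlno" ✓)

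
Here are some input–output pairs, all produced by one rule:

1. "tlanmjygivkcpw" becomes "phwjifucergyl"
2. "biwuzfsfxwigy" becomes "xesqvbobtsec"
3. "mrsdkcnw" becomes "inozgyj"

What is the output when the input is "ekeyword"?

Each output is the input with this applied: shift every letter 4 places backward in the alphabet (wrapping around), then delete the last character.
Applying both steps to "ekeyword": "agausknz", then "agauskn".

agauskn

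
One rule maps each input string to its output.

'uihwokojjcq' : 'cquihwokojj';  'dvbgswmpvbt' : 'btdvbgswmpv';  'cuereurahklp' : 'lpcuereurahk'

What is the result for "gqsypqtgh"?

What's happening: move the last 2 characters to the front (rotate right by 2).
So "gqsypqtgh" becomes "ghgqsypqt".

ghgqsypqt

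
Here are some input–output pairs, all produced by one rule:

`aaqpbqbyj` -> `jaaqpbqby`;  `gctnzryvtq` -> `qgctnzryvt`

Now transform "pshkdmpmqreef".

The transformation: move the last character to the front.
Doing the same to "pshkdmpmqreef": "fpshkdmpmqree".

fpshkdmpmqree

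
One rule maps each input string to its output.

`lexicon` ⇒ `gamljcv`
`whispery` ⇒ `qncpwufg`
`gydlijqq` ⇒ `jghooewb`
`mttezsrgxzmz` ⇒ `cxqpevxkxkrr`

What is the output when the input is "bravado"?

tybmzpy

The transformation: move the first 3 characters to the end (rotate left by 3), then shift every letter 2 places backward in the alphabet (wrapping around).
For "bravado" the result is "tybmzpy".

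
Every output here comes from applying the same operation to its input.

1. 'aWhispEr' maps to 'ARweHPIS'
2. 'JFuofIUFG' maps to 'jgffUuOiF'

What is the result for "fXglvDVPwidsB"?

The transformation: flip the case of every letter, then take characters alternately from the front and the back (1st, last, 2nd, 2nd-last, ...).
On "fXglvDVPwidsB": the first step gives "FxGLVdvpWIDSb", and the second then gives "FbxSGDLIVWdpv".

FbxSGDLIVWdpv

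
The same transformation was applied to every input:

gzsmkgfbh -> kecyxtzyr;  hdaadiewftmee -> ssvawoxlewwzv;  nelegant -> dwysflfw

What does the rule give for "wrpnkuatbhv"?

hfcmsltznoj

The rule is to move the first 2 characters to the end (rotate left by 2), then shift every letter 8 places backward in the alphabet (wrapping around).
Starting from "wrpnkuatbhv": after the first operation, "pnkuatbhvwr"; after the second, "hfcmsltznoj".
(Check on "hdaadiewftmee": → "aadiewftmeehd" → "ssvawoxlewwzv" ✓)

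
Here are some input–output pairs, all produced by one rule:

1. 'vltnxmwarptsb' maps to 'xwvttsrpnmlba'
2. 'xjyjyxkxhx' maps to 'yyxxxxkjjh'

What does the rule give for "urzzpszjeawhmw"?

zzzwwusrpmjhea

The transformation: sort the characters into reverse alphabetical order.
So "urzzpszjeawhmw" becomes "zzzwwusrpmjhea".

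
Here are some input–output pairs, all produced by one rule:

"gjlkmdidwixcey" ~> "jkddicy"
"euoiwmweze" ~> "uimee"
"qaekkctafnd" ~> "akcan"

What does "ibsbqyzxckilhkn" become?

bbyxklk

In each case the input is transformed by: keep every other character starting from the second (positions 2nd, 4th, 6th, ...).
So "ibsbqyzxckilhkn" becomes "bbyxklk".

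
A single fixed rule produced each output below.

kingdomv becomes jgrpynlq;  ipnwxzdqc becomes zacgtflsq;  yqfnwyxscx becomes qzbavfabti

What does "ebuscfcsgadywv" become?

vfifvjdgbzyhex

In each case the input is transformed by: move the first 3 characters to the end (rotate left by 3), then shift every letter 3 places forward in the alphabet (wrapping around).
For "ebuscfcsgadywv", step one produces "scfcsgadywvebu"; step two turns that into "vfifvjdgbzyhex".
(Check on "ipnwxzdqc": → "wxzdqcipn" → "zacgtflsq" ✓)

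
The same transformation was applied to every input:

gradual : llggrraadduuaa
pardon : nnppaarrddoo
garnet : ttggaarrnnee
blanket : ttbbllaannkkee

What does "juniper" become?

The transformation: double every character, then move the last 2 characters to the front (rotate right by 2).
Working it through for "juniper": intermediate "jjuunniippeerr", final "rrjjuunniippee".
(Check on "pardon": → "ppaarrddoonn" → "nnppaarrddoo" ✓)

rrjjuunniippee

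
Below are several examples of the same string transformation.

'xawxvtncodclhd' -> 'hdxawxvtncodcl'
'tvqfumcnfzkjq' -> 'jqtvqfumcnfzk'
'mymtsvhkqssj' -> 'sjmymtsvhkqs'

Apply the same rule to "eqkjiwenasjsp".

speqkjiwenasj

Rule — move the last 2 characters to the front (rotate right by 2).
Doing the same to "eqkjiwenasjsp": "speqkjiwenasj".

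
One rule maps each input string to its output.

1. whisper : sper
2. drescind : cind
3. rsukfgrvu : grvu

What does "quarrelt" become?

The rule is to keep only the last 4 characters.
Applying that to "quarrelt" gives "relt".

relt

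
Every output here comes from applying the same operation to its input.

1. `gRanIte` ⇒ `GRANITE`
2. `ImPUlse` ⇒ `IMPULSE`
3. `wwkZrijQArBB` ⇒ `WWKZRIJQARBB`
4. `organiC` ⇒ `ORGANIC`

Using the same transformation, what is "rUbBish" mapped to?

The rule is to convert every letter to uppercase.
Doing the same to "rUbBish": "RUBBISH".

RUBBISH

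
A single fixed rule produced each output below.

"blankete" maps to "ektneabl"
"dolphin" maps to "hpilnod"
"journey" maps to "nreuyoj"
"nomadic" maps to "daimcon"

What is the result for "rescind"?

The pattern: move the last 3 characters to the front (rotate right by 3), then take characters alternately from the front and the back (1st, last, 2nd, 2nd-last, ...).
"rescind" → "indresc" → "icnsder".

icnsder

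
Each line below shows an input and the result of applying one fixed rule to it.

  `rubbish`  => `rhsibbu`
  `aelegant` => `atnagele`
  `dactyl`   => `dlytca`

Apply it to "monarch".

mhcrano

What's happening: reverse the string, then move the last character to the front.
On "monarch": the first step gives "hcranom", and the second then gives "mhcrano".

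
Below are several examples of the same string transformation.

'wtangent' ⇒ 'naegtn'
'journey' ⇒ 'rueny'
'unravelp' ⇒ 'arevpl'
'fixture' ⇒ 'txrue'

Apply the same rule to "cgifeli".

In each case the input is transformed by: delete the first 2 characters, then swap each adjacent pair of characters (1↔2, 3↔4, ...).
For "cgifeli", step one produces "ifeli"; step two turns that into "filei".

filei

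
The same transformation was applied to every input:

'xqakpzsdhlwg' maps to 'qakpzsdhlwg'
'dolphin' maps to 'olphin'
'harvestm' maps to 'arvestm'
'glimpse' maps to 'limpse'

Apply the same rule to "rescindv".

Each output is the input with this applied: delete the first character.
Applying that to "rescindv" gives "escindv".

escindv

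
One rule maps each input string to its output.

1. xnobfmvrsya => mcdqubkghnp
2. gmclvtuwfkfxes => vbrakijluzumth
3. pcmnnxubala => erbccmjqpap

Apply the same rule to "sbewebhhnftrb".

hqtltqwwcuigq

In each case the input is transformed by: shift every letter 11 places backward in the alphabet (wrapping around).
"sbewebhhnftrb" → "hqtltqwwcuigq".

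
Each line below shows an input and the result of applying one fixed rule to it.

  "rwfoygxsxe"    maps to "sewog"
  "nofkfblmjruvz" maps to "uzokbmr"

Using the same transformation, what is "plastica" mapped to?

ials

Looking at the pairs, the operation is to move the last 3 characters to the front (rotate right by 3), then keep every other character starting from the first (positions 1st, 3rd, 5th, ...).
Starting from "plastica": after the first operation, "icaplast"; after the second, "ials".
(Check on "rwfoygxsxe": → "sxerwfoygx" → "sewog" ✓)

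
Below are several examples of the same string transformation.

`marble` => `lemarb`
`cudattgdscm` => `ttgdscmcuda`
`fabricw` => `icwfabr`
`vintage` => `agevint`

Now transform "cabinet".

In each case the input is transformed by: move the first 3 characters to the end (rotate left by 3), then move the first character to the end.
For "cabinet", step one produces "inetcab"; step two turns that into "netcabi".

netcabi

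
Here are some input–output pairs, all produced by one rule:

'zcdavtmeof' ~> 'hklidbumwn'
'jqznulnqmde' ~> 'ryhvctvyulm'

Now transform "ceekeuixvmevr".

kmmsmcqfdumdz

Rule — shift every letter 8 places forward in the alphabet (wrapping around).
"ceekeuixvmevr" → "kmmsmcqfdumdz".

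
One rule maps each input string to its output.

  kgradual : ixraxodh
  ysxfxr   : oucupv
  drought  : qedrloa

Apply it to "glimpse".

bpmjfid

Looking at the pairs, the operation is to reverse the string, then shift every letter 3 places backward in the alphabet (wrapping around).
For "glimpse", step one produces "espmilg"; step two turns that into "bpmjfid".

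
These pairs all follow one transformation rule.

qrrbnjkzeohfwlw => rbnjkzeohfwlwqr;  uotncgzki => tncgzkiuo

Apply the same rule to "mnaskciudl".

askciudlmn

What's happening: move the first 2 characters to the end (rotate left by 2).
Doing the same to "mnaskciudl": "askciudlmn".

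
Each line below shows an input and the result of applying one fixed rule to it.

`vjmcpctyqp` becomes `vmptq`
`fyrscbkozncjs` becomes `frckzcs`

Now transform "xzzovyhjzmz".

Each output is the input with this applied: keep every other character starting from the first (positions 1st, 3rd, 5th, ...).
Applying that to "xzzovyhjzmz" gives "xzvhzz".

xzvhzz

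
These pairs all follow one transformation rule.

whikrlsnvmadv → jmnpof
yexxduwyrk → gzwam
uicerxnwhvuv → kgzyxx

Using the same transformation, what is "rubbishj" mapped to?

wdul

The transformation: shift every letter 2 places forward in the alphabet (wrapping around), then keep every other character starting from the second (positions 2nd, 4th, 6th, ...).
On "rubbishj": the first step gives "twddkujl", and the second then gives "wdul".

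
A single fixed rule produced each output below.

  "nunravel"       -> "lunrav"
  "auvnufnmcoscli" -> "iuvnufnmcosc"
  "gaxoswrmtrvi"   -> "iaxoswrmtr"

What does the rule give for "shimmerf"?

fhimme

The rule is to swap the first and last characters, then delete the last 2 characters.
On "shimmerf": the first step gives "fhimmers", and the second then gives "fhimme".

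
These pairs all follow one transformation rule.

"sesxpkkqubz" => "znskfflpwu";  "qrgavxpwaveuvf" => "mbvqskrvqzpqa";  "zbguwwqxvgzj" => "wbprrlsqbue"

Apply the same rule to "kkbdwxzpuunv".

The pattern: shift every letter 5 places backward in the alphabet (wrapping around), then delete the first character.
Starting from "kkbdwxzpuunv": after the first operation, "ffwyrsukppiq"; after the second, "fwyrsukppiq".

fwyrsukppiq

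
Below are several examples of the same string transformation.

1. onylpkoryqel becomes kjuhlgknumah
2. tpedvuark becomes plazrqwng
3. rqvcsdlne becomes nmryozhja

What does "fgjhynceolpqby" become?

bcfdujyakhlmxu

Each output is the input with this applied: shift every letter 4 places backward in the alphabet (wrapping around).
For "fgjhynceolpqby" the result is "bcfdujyakhlmxu".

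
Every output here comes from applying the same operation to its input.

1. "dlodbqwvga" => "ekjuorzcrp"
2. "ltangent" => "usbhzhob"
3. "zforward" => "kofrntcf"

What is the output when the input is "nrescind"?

qwbrbfsg

What's happening: swap the front and back halves of the string, then shift every letter 12 places backward in the alphabet (wrapping around).
For "nrescind", step one produces "cindnres"; step two turns that into "qwbrbfsg".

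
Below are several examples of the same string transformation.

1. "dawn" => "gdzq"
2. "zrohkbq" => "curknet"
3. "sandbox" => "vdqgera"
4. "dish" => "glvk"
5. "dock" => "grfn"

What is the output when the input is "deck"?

The transformation: shift every letter 3 places forward in the alphabet (wrapping around).
For "deck" the result is "ghfn".

ghfn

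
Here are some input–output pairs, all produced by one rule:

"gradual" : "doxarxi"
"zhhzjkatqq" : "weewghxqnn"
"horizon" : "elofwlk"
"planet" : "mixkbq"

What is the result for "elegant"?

The pattern: shift every letter 3 places backward in the alphabet (wrapping around).
Doing the same to "elegant": "bibdxkq".

bibdxkq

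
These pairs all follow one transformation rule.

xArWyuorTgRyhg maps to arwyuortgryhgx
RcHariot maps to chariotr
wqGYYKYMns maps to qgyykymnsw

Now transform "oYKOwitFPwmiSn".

Rule — move the first character to the end, then convert every letter to lowercase.
On "oYKOwitFPwmiSn": the first step gives "YKOwitFPwmiSno", and the second then gives "ykowitfpwmisno".

ykowitfpwmisno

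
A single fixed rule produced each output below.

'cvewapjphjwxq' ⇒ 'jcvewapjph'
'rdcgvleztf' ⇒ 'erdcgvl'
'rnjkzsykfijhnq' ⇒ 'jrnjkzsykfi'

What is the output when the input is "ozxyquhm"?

The transformation: delete the last 3 characters, then move the last character to the front.
For "ozxyquhm" the result is "qozxy".
(Check on "cvewapjphjwxq": → "cvewapjphj" → "jcvewapjph" ✓)

qozxy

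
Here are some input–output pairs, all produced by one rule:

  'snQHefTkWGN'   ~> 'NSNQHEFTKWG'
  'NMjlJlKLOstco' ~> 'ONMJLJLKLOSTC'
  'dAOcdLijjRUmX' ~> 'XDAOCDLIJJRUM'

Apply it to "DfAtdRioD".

Rule — move the last character to the front, then convert every letter to uppercase.
Working it through for "DfAtdRioD": intermediate "DDfAtdRio", final "DDFATDRIO".

DDFATDRIO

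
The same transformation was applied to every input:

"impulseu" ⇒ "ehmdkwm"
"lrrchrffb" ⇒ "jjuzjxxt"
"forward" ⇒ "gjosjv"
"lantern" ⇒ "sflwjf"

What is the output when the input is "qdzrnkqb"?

The transformation: delete the first character, then shift every letter 8 places backward in the alphabet (wrapping around).
"qdzrnkqb" → "dzrnkqb" → "vrjfcit".

vrjfcit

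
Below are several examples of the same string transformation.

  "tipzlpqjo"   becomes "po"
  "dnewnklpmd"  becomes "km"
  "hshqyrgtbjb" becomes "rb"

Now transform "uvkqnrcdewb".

Looking at the pairs, the operation is to keep one character in every 3, starting at position 3 (positions 3rd, 6th, 9th, ...), then delete the first character.
For "uvkqnrcdewb" the result is "re".
(Check on "hshqyrgtbjb": → "hrb" → "rb" ✓)

re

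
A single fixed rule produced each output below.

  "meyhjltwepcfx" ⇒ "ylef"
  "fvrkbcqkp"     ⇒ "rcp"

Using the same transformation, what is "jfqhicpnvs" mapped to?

The pattern: keep one character in every 3, starting at position 3 (positions 3rd, 6th, 9th, ...).
"jfqhicpnvs" → "qcv".

qcv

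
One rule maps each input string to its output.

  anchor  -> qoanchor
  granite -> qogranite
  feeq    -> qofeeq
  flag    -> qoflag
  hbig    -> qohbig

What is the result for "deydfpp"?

qodeydfpp

Looking at the pairs, the operation is to prepend "qo".
So "deydfpp" becomes "qodeydfpp".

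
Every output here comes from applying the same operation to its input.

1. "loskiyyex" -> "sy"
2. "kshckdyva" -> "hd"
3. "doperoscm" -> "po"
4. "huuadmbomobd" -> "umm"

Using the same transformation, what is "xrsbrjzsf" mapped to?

The transformation: keep one character in every 3, starting at position 3 (positions 3rd, 6th, 9th, ...), then delete the last character.
Working it through for "xrsbrjzsf": intermediate "sjf", final "sj".

sj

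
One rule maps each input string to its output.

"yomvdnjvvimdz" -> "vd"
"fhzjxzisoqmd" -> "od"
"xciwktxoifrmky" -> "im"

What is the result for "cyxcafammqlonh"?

Rule — keep one character in every 3, starting at position 3 (positions 3rd, 6th, 9th, ...), then delete the first 2 characters.
Applying both steps to "cyxcafammqlonh": "xfmo", then "mo".

mo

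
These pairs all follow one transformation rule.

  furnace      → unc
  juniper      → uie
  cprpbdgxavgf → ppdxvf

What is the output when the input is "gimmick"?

What's happening: keep every other character starting from the second (positions 2nd, 4th, 6th, ...).
So "gimmick" becomes "imc".

imc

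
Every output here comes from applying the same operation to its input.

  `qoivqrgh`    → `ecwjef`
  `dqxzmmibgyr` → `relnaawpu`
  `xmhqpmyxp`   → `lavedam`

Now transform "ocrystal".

cqfmgh

Each output is the input with this applied: shift every letter 12 places backward in the alphabet (wrapping around), then delete the last 2 characters.
"ocrystal" → "cqfmghoz" → "cqfmgh".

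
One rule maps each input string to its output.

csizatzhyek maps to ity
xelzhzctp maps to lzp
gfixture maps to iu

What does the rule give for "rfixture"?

iu

Each output is the input with this applied: keep one character in every 3, starting at position 3 (positions 3rd, 6th, 9th, ...).
On "rfixture" that produces "iu".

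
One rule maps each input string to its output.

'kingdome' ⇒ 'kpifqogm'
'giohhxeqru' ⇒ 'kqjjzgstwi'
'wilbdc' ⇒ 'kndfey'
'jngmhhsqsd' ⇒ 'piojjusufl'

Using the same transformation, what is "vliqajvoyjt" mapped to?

Looking at the pairs, the operation is to shift every letter 2 places forward in the alphabet (wrapping around), then move the first character to the end.
Applying both steps to "vliqajvoyjt": "xnksclxqalv", then "nksclxqalvx".

nksclxqalvx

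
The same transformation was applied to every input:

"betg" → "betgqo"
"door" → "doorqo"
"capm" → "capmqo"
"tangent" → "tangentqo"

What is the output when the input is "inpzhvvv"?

The rule is to append "qo".
For "inpzhvvv" the result is "inpzhvvvqo".

inpzhvvvqo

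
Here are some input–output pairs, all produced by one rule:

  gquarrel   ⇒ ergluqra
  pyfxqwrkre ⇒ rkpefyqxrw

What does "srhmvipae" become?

What's happening: move the last 3 characters to the front (rotate right by 3), then swap each adjacent pair of characters (1↔2, 3↔4, ...).
Working it through for "srhmvipae": intermediate "paesrhmvi", final "apsehrvmi".

apsehrvmi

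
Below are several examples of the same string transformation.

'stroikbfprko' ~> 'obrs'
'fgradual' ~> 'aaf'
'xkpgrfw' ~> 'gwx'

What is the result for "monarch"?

Looking at the pairs, the operation is to keep one character in every 3, starting at position 1 (positions 1st, 4th, 7th, ...), then move the first character to the end.
Starting from "monarch": after the first operation, "mah"; after the second, "ahm".

ahm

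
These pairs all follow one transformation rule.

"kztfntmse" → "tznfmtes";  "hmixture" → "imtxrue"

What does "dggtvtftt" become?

Looking at the pairs, the operation is to delete the first character, then swap each adjacent pair of characters (1↔2, 3↔4, ...).
Applying that to "dggtvtftt" gives "ggvtfttt".

ggvtfttt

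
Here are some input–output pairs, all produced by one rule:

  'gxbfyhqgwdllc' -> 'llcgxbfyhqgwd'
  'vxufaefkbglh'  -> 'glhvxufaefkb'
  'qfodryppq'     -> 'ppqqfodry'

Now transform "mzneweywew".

The pattern: move the last 3 characters to the front (rotate right by 3).
So "mzneweywew" becomes "wewmznewey".

wewmznewey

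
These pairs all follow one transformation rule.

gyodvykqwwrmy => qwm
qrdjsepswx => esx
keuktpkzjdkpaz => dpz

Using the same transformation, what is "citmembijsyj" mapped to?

isj

Rule — keep every other character starting from the second (positions 2nd, 4th, 6th, ...), then keep only the last 3 characters.
Working it through for "citmembijsyj": intermediate "immisj", final "isj".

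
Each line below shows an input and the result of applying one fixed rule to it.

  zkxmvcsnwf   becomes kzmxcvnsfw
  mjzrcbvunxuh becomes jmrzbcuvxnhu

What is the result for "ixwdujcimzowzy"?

Each output is the input with this applied: swap each adjacent pair of characters (1↔2, 3↔4, ...).
"ixwdujcimzowzy" → "xidwjuiczmwoyz".

xidwjuiczmwoyz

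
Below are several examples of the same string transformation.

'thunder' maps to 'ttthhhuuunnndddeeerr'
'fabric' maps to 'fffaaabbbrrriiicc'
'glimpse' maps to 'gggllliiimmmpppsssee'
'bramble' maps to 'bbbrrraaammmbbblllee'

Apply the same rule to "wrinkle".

wwwrrriiinnnkkklllee

What's happening: repeat every character 3 times, then delete the last character.
Starting from "wrinkle": after the first operation, "wwwrrriiinnnkkkllleee"; after the second, "wwwrrriiinnnkkklllee".
(Check on "thunder": → "ttthhhuuunnndddeeerrr" → "ttthhhuuunnndddeeerr" ✓)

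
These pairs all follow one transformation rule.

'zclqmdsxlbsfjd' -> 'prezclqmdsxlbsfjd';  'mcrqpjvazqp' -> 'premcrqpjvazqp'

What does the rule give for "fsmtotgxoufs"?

prefsmtotgxoufs

Looking at the pairs, the operation is to prepend "pre".
So "fsmtotgxoufs" becomes "prefsmtotgxoufs".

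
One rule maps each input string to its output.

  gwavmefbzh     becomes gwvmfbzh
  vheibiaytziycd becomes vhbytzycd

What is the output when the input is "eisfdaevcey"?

sfdvcy

Looking at the pairs, the operation is to remove every vowel.
For "eisfdaevcey" the result is "sfdvcy".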